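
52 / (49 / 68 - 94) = -3536 / 6343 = -0.56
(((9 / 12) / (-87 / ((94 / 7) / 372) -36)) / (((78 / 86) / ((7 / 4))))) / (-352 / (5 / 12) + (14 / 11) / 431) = 335354635 / 478878239616192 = 0.00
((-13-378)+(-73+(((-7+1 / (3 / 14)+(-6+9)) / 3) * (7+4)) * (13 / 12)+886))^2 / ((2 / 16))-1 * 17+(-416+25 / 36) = 4205385485 / 2916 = 1442176.09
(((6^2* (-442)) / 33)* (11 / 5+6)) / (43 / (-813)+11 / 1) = -44199558 / 122375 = -361.18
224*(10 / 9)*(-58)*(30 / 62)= -649600 / 93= -6984.95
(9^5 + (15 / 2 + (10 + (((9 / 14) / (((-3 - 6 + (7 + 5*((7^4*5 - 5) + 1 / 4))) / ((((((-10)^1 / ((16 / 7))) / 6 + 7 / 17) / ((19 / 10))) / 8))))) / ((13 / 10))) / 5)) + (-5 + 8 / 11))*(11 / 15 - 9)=-108246687450470027 / 221704428660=-488247.75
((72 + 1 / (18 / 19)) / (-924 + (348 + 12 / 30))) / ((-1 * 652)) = 6575 / 33776208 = 0.00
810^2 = 656100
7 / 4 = 1.75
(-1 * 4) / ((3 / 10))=-40 / 3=-13.33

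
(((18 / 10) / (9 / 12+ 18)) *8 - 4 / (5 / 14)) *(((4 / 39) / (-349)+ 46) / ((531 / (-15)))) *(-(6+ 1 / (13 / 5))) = -67764271664 / 782972775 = -86.55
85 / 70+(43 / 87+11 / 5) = 23803 / 6090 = 3.91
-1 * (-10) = 10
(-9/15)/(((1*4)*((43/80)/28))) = -336/43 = -7.81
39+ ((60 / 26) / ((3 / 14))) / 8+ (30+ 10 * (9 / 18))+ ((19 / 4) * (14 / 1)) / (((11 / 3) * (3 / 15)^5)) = 8115462 / 143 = 56751.48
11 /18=0.61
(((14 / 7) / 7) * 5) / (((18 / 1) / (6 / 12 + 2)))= 25 / 126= 0.20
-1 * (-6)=6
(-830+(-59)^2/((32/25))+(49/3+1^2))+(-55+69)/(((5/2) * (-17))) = 15557327/8160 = 1906.54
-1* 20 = -20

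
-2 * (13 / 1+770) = -1566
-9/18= -1/2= -0.50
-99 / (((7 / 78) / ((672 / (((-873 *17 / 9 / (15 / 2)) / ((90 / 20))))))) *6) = 4169880 / 1649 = 2528.73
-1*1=-1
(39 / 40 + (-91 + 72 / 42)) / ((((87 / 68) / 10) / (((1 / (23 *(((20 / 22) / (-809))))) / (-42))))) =-3740774741 / 5882940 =-635.87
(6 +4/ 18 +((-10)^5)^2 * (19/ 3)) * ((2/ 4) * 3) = 95000000009.33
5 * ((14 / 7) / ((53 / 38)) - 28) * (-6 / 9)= 14080 / 159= 88.55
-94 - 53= -147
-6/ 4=-3/ 2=-1.50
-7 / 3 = -2.33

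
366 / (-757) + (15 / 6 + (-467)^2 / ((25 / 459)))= 151555792739 / 37850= 4004116.06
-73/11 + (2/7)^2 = -3533/539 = -6.55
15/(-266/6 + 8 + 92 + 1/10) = 450/1673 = 0.27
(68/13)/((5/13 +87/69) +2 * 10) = 391/1618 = 0.24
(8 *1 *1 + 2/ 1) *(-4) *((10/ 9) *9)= -400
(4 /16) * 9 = 9 /4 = 2.25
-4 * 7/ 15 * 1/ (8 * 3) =-7/ 90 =-0.08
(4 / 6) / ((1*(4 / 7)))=7 / 6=1.17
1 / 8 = 0.12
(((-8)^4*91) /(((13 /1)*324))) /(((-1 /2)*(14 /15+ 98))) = -2560 /1431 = -1.79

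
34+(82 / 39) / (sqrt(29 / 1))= 82* sqrt(29) / 1131+34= 34.39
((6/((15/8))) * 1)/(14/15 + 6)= 6/13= 0.46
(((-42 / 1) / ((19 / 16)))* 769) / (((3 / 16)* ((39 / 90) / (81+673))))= -4795607040 / 19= -252400370.53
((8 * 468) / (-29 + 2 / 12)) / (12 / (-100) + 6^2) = -14400 / 3979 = -3.62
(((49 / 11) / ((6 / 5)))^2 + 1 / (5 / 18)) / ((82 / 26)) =4920929 / 892980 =5.51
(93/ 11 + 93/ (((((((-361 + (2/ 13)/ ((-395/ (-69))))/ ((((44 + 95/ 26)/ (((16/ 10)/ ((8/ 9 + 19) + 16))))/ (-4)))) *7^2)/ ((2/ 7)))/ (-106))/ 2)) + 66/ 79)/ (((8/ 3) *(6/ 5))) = -239358824106365/ 10102785773696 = -23.69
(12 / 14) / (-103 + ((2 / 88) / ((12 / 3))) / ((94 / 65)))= -0.01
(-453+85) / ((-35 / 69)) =25392 / 35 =725.49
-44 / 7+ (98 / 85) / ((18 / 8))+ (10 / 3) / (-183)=-1891826 / 326655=-5.79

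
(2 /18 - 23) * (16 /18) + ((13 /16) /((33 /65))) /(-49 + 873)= -238976737 /11746944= -20.34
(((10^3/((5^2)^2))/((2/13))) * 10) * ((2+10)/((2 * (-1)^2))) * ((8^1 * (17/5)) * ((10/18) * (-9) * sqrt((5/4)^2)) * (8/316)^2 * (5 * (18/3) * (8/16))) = -1019.84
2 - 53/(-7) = 67/7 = 9.57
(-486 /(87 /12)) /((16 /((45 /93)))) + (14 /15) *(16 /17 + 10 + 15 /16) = 5538261 /611320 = 9.06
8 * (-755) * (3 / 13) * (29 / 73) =-525480 / 949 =-553.72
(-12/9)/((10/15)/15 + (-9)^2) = -60/3647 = -0.02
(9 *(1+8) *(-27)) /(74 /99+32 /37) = -8010981 /5906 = -1356.41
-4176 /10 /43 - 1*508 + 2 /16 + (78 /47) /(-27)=-376620047 /727560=-517.65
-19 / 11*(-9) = 171 / 11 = 15.55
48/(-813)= -16/271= -0.06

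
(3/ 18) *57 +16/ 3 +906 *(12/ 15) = 22189/ 30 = 739.63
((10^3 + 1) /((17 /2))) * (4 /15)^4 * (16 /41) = 8200192 /35285625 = 0.23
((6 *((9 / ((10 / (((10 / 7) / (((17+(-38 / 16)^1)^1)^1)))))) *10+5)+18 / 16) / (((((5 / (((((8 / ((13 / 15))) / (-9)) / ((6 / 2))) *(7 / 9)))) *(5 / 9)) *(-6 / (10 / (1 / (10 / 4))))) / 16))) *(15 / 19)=183.39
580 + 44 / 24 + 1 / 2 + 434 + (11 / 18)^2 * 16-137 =71710 / 81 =885.31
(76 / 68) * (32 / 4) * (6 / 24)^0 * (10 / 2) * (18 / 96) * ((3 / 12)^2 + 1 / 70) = 2451 / 3808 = 0.64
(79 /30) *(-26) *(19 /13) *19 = -28519 /15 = -1901.27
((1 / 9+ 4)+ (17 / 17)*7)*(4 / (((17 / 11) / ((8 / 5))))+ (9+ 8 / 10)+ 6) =11300 / 51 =221.57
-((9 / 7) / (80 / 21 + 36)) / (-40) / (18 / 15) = 9 / 13376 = 0.00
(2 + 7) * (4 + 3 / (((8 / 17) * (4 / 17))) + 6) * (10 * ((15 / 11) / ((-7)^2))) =801225 / 8624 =92.91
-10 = -10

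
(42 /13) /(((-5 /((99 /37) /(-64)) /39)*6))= 2079 /11840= 0.18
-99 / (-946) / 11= 9 / 946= 0.01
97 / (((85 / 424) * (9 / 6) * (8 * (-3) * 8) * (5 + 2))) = -5141 / 21420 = -0.24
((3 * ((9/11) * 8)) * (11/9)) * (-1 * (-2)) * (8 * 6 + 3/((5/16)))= 13824/5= 2764.80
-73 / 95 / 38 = -73 / 3610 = -0.02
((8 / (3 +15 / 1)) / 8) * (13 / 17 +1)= 5 / 51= 0.10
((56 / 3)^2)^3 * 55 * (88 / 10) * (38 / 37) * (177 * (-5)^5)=-104582532359782400000 / 8991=-11631913286595751.31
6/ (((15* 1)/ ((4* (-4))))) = -32/ 5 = -6.40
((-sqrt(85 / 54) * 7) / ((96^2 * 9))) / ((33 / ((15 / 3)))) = -35 * sqrt(510) / 49268736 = -0.00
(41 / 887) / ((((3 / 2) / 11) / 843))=253462 / 887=285.75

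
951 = 951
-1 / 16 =-0.06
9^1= 9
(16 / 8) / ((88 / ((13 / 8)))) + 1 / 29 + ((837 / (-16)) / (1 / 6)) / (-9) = 356733 / 10208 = 34.95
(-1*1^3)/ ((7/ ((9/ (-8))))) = 9/ 56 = 0.16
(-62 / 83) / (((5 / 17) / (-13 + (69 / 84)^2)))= 5092401 / 162680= 31.30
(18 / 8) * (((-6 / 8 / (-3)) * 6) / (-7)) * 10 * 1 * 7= -135 / 4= -33.75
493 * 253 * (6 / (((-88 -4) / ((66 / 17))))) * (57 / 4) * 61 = -109807137 / 4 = -27451784.25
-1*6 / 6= -1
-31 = -31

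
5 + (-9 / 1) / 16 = 71 / 16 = 4.44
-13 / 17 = -0.76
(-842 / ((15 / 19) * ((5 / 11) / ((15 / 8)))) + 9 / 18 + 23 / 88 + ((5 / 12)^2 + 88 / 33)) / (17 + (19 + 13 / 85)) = -591857023 / 4867632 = -121.59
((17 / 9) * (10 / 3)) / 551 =170 / 14877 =0.01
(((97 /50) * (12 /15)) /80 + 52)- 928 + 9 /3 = -4364903 /5000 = -872.98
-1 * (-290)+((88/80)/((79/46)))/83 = 9507903/32785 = 290.01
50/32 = 25/16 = 1.56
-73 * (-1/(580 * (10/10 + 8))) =73/5220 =0.01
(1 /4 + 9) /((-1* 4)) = -37 /16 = -2.31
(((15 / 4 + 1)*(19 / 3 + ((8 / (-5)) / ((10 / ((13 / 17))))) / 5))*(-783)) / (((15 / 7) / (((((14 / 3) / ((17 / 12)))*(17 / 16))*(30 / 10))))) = -9772855029 / 85000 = -114974.77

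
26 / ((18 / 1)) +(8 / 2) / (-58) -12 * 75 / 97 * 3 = -669877 / 25317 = -26.46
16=16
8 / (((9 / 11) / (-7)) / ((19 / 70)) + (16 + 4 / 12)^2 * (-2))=-0.01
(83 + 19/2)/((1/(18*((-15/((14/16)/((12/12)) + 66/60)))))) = -999000/79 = -12645.57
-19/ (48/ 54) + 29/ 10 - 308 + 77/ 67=-871873/ 2680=-325.33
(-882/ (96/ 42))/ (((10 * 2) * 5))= -3.86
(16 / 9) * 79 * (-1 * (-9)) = 1264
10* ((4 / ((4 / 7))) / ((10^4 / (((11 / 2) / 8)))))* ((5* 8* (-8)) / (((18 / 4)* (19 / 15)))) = -77 / 285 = -0.27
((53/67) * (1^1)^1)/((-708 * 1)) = -53/47436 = -0.00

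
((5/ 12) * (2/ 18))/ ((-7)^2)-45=-238135/ 5292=-45.00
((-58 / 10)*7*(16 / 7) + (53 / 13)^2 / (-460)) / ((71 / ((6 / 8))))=-21651243 / 22078160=-0.98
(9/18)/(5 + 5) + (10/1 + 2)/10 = 5/4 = 1.25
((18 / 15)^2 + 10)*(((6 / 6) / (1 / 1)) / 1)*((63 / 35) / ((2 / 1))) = 1287 / 125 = 10.30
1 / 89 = 0.01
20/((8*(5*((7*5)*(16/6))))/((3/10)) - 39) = 180/111649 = 0.00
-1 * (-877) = 877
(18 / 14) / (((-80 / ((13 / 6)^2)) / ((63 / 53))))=-1521 / 16960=-0.09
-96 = -96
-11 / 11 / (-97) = 1 / 97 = 0.01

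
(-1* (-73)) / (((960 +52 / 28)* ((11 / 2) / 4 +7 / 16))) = 8176 / 195257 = 0.04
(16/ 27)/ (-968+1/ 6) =-0.00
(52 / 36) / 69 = 13 / 621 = 0.02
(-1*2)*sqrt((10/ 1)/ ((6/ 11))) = -2*sqrt(165)/ 3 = -8.56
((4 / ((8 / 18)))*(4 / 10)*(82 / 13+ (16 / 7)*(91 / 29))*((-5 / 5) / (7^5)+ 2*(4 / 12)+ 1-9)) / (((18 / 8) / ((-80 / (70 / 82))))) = 469597306112 / 31681195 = 14822.59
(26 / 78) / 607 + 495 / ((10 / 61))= 10997021 / 3642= 3019.50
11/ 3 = 3.67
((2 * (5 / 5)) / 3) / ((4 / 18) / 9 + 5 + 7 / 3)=27 / 298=0.09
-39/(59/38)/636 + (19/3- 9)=-50773/18762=-2.71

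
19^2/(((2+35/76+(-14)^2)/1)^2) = 2085136/227496889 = 0.01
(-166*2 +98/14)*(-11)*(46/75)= 6578/3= 2192.67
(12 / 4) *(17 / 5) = 51 / 5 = 10.20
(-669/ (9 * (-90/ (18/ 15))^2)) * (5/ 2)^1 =-223/ 6750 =-0.03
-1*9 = -9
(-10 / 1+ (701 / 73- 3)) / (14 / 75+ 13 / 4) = -0.99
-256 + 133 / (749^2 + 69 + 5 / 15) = -430901617 / 1683211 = -256.00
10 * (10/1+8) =180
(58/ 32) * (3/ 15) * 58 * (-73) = -61393/ 40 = -1534.82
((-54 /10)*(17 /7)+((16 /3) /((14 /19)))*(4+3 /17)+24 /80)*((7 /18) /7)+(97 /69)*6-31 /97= 1302135263 /143364060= 9.08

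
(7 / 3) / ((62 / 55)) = 385 / 186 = 2.07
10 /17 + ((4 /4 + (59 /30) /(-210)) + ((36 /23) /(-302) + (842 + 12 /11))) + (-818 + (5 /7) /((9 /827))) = 92.30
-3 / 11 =-0.27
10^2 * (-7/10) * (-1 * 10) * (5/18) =1750/9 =194.44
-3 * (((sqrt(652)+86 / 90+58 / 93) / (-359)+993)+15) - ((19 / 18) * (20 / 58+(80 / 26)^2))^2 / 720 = -5238438413119706609 / 1732210047331920+6 * sqrt(163) / 359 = -3023.92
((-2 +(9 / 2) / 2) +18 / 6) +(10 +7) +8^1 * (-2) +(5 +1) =41 / 4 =10.25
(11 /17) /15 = 11 /255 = 0.04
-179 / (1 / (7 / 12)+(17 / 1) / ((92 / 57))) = -115276 / 7887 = -14.62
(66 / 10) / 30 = 11 / 50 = 0.22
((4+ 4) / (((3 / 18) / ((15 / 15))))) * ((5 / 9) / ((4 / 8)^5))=2560 / 3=853.33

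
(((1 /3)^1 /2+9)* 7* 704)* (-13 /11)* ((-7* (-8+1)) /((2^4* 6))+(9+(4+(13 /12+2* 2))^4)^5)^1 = -785609691340148435753329.40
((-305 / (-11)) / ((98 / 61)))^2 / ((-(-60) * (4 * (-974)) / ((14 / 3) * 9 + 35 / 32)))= -13638153385 / 248364576768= -0.05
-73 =-73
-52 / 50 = -26 / 25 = -1.04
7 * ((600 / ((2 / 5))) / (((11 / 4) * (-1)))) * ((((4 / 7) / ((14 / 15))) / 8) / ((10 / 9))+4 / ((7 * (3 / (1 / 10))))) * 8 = -18800 / 7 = -2685.71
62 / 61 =1.02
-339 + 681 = 342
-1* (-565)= 565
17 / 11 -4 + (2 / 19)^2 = -9703 / 3971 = -2.44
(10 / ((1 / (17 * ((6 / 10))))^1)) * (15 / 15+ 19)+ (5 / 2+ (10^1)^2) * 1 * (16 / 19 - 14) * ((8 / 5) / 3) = 75280 / 57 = 1320.70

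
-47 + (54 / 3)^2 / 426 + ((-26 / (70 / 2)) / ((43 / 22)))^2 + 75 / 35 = -43.95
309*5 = 1545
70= 70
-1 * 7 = -7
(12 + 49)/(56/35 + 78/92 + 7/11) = 154330/7803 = 19.78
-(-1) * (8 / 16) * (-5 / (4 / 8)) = -5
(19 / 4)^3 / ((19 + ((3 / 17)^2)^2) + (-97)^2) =572870539 / 50395908416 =0.01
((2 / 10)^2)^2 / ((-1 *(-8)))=1 / 5000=0.00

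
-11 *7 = -77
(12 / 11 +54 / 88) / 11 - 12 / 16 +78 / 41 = 6486 / 4961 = 1.31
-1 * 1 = -1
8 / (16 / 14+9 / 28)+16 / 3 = 10.80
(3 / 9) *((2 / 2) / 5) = 1 / 15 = 0.07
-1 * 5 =-5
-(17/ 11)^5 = -8.82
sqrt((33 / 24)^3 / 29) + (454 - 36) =11*sqrt(638) / 928 + 418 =418.30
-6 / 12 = -1 / 2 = -0.50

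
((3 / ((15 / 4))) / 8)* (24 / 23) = 12 / 115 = 0.10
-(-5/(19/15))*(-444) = -33300/19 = -1752.63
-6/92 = -3/46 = -0.07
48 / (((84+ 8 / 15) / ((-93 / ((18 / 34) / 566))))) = -56457.16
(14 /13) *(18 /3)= 84 /13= 6.46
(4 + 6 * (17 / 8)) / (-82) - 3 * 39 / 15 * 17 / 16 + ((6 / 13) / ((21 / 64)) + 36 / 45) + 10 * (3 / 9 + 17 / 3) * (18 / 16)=61.21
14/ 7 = 2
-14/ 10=-7/ 5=-1.40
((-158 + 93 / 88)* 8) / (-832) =1.51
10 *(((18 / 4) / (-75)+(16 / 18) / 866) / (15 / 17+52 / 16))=-781388 / 5475285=-0.14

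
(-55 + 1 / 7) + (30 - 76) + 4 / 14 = -704 / 7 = -100.57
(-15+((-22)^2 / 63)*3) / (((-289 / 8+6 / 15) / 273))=-87880 / 1429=-61.50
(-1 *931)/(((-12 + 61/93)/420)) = 7272972/211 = 34469.06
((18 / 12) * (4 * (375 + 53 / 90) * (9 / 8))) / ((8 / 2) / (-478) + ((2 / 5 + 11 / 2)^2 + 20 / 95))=72.41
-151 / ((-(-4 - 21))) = -151 / 25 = -6.04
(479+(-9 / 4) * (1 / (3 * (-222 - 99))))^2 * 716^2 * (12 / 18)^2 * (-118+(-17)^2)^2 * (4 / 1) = 70006530964193189136 / 11449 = 6114641537618411.14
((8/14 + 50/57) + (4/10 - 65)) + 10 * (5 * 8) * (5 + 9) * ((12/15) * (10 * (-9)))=-804509987/1995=-403263.15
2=2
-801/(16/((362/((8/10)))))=-724905/32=-22653.28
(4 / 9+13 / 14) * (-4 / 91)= -346 / 5733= -0.06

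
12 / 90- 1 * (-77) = 77.13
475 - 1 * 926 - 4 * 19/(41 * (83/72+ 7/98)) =-11447251/25297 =-452.51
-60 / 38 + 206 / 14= 1747 / 133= 13.14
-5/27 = -0.19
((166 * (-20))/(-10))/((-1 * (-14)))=166/7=23.71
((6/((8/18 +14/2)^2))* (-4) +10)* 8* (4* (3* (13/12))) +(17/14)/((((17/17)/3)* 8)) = 995.42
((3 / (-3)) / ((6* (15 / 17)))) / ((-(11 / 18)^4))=99144 / 73205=1.35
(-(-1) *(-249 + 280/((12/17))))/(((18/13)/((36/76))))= 5759/114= 50.52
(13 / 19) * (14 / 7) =26 / 19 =1.37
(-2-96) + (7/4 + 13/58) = -11139/116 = -96.03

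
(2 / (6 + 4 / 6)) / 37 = 3 / 370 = 0.01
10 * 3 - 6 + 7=31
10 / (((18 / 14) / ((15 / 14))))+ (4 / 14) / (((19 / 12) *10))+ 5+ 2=30626 / 1995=15.35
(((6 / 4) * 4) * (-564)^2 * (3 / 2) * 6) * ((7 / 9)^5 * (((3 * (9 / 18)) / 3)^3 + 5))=6088772732 / 243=25056677.91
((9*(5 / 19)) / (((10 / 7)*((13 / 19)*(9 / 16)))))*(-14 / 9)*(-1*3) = 784 / 39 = 20.10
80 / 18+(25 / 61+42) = 25723 / 549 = 46.85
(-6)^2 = 36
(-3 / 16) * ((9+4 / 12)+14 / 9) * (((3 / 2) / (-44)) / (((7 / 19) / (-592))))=-4921 / 44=-111.84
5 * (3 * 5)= 75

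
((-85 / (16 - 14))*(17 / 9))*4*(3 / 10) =-289 / 3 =-96.33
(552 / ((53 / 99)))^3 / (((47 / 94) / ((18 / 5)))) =7892738327.14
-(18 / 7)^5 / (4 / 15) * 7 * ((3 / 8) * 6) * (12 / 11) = -191318760 / 26411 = -7243.90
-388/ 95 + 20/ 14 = -1766/ 665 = -2.66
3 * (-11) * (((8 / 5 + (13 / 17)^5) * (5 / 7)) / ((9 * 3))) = -2307437 / 1419857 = -1.63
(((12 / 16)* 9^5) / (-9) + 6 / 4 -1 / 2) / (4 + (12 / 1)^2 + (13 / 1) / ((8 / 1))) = -39358 / 1197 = -32.88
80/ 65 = 16/ 13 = 1.23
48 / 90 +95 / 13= 1529 / 195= 7.84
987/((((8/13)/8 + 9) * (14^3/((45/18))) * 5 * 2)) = 1833/185024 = 0.01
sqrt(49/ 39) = 7*sqrt(39)/ 39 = 1.12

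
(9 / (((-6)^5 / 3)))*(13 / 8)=-13 / 2304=-0.01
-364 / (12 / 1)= -91 / 3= -30.33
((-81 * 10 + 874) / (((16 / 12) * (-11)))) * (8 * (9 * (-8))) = 27648 / 11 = 2513.45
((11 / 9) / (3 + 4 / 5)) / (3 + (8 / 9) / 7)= 385 / 3743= 0.10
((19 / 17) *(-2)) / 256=-19 / 2176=-0.01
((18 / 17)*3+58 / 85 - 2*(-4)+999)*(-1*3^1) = -257769 / 85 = -3032.58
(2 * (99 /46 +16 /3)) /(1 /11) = 11363 /69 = 164.68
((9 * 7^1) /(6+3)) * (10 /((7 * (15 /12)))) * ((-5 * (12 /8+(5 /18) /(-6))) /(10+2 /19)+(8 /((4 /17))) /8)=73213 /2592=28.25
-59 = -59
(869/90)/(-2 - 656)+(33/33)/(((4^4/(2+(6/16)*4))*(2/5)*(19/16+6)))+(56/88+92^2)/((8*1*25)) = 50717218829/1198612800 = 42.31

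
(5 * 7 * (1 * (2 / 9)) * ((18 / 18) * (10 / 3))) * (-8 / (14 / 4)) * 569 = -33718.52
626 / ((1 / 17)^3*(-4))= -1537769 / 2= -768884.50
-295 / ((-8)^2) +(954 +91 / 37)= 2253981 / 2368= 951.85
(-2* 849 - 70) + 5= -1763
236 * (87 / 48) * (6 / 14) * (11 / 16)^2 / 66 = 18821 / 14336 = 1.31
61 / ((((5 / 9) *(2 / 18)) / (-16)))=-79056 / 5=-15811.20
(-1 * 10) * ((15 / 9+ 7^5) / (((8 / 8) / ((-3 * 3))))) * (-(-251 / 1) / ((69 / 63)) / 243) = 885984820 / 621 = 1426706.63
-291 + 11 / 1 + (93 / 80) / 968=-21683107 / 77440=-280.00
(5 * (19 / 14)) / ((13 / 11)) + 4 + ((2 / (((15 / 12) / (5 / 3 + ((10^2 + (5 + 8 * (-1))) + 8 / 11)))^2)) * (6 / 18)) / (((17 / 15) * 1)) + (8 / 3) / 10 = 62825531833 / 16846830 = 3729.22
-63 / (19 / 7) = -441 / 19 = -23.21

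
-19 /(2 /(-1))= 19 /2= 9.50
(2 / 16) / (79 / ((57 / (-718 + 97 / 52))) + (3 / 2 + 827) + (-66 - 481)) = -247 / 1405010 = -0.00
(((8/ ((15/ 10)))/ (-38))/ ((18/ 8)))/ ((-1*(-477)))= -32/ 244701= -0.00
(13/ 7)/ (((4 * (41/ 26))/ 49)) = 1183/ 82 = 14.43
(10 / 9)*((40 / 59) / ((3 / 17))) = 6800 / 1593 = 4.27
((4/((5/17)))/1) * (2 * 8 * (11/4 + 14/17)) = 3888/5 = 777.60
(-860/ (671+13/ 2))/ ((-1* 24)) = 43/ 813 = 0.05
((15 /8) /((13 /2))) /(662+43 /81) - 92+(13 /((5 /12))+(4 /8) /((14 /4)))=-1184871763 /19534060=-60.66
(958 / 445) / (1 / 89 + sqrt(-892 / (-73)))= -69934 / 35327295 + 170524 * sqrt(16279) / 35327295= 0.61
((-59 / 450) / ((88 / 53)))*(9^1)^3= -253287 / 4400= -57.57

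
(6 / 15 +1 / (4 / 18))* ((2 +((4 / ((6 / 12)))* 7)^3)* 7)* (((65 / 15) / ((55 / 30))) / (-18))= -391540331 / 495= -790990.57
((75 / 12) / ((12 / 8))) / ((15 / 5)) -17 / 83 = 1.18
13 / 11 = 1.18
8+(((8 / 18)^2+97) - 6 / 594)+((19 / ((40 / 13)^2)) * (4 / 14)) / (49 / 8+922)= 1640144633 / 15592500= 105.19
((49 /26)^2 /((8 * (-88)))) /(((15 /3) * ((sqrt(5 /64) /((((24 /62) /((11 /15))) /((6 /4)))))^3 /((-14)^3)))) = 182154534912 * sqrt(5) /73712735239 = 5.53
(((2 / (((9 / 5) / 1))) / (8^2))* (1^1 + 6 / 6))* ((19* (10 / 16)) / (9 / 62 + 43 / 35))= 515375 / 1717056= 0.30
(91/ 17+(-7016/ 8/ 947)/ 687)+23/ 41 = 2681116589/ 453460533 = 5.91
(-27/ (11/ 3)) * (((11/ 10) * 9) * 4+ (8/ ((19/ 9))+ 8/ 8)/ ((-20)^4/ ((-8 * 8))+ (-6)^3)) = -118226871/ 405460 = -291.59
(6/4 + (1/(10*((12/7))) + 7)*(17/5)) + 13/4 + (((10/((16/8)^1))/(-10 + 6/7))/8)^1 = 1101311/38400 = 28.68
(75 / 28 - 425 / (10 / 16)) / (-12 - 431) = 18965 / 12404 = 1.53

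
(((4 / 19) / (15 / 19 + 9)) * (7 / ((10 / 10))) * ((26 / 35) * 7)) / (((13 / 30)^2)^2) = 1512000 / 68107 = 22.20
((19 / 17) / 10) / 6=19 / 1020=0.02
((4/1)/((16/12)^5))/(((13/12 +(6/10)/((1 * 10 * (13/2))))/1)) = 236925/272704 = 0.87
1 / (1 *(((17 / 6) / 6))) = 36 / 17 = 2.12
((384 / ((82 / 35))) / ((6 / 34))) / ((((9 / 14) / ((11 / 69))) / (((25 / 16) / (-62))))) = -4581500 / 789291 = -5.80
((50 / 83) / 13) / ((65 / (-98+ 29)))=-690 / 14027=-0.05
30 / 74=0.41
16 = 16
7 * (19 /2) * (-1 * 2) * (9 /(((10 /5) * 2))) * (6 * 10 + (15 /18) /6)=-287945 /16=-17996.56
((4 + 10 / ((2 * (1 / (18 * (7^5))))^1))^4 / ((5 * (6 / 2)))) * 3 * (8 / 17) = 41881807740507428012943488 / 85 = 492727149888322682505217.50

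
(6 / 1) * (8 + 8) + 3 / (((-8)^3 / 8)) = 6141 / 64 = 95.95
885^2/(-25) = -31329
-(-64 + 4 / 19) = 1212 / 19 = 63.79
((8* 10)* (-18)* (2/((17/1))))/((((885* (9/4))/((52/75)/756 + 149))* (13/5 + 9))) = -1.09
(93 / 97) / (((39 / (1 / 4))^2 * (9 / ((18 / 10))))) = 31 / 3934320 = 0.00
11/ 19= 0.58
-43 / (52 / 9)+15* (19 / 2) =7023 / 52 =135.06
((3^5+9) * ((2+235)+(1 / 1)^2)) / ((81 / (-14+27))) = 86632 / 9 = 9625.78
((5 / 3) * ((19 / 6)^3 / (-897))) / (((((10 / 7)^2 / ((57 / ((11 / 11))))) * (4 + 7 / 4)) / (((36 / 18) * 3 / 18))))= -6385729 / 66844440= -0.10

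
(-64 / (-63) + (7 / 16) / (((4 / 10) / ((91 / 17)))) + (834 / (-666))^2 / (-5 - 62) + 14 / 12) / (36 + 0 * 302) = 8397328199 / 37722367872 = 0.22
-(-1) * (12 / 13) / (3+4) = 12 / 91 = 0.13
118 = 118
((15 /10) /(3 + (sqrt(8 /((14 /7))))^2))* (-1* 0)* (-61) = 0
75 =75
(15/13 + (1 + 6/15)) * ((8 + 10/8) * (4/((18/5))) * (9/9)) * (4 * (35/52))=107485/1521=70.67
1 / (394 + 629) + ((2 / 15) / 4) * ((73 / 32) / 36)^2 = 0.00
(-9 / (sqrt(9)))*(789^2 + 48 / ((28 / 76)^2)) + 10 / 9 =-824062649 / 441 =-1868622.79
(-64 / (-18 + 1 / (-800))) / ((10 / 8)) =40960 / 14401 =2.84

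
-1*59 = -59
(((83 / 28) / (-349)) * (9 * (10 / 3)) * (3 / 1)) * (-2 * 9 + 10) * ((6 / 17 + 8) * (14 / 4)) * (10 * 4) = 42429600 / 5933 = 7151.46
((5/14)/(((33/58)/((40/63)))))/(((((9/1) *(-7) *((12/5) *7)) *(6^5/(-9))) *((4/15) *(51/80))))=90625/35349644484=0.00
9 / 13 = 0.69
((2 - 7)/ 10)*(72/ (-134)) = 18/ 67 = 0.27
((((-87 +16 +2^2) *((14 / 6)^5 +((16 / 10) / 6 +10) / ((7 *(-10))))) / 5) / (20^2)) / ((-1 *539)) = 7023007 / 1637212500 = 0.00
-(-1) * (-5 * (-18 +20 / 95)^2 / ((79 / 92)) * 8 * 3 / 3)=-420417920 / 28519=-14741.68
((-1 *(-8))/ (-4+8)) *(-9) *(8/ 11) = -144/ 11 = -13.09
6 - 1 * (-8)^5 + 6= 32780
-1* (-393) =393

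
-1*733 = -733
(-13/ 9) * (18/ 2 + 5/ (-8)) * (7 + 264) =-236041/ 72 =-3278.35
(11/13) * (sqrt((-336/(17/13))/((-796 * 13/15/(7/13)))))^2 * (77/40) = 0.33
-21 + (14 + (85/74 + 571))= 41821/74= 565.15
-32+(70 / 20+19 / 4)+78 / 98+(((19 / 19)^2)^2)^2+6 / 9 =-12517 / 588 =-21.29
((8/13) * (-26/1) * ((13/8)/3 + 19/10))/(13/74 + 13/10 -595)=0.07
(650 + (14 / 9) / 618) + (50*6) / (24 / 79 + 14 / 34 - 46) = 108815810869 / 169132077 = 643.38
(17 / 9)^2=289 / 81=3.57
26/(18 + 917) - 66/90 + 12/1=31681/2805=11.29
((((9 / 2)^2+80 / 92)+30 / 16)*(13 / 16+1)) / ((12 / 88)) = 1349689 / 4416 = 305.64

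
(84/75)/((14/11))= 22/25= 0.88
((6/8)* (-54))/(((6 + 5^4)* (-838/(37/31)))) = 2997/32784236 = 0.00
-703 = -703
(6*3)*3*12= 648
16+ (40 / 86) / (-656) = 16.00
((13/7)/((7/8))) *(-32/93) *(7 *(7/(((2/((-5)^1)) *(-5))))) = -1664/93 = -17.89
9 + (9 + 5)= 23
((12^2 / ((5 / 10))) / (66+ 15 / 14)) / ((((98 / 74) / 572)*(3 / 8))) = 10835968 / 2191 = 4945.67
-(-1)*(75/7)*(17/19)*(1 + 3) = 5100/133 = 38.35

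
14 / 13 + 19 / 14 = 443 / 182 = 2.43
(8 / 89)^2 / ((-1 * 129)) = -0.00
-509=-509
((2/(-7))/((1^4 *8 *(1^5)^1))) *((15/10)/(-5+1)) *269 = 807/224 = 3.60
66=66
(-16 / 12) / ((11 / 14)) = -56 / 33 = -1.70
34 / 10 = 17 / 5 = 3.40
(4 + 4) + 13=21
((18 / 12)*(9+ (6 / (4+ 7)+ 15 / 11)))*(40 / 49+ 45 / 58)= 407250 / 15631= 26.05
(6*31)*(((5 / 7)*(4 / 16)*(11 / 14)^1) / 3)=8.70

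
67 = 67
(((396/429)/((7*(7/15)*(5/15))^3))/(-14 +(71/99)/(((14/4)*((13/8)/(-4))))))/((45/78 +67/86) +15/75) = -30257691750/955114633081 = -0.03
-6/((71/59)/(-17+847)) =-293820/71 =-4138.31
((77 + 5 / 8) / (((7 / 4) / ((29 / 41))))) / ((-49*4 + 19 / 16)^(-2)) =174969843201 / 146944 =1190724.65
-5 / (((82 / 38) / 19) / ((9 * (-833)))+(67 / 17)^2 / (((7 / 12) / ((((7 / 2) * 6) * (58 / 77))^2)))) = -0.00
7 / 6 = 1.17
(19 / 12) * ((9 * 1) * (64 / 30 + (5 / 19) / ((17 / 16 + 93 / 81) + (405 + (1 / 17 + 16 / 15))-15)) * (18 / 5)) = 109.47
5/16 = 0.31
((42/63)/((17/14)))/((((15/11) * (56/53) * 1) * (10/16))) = 2332/3825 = 0.61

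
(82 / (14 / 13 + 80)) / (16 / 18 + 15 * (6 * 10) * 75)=0.00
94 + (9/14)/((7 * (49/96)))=226126/2401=94.18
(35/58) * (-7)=-245/58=-4.22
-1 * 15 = -15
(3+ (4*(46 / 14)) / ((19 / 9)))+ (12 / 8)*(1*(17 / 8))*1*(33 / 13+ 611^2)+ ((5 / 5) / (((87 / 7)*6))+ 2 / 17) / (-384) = 7011074401234837 / 5891768064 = 1189978.00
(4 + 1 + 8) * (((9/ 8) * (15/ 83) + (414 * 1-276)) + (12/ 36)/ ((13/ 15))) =1196291/ 664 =1801.64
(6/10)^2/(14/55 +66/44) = 198/965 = 0.21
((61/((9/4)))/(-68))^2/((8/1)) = 3721/187272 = 0.02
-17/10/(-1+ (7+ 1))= -17/70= -0.24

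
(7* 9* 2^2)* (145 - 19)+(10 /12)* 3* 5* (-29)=62779 /2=31389.50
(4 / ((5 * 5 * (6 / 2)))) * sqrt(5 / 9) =4 * sqrt(5) / 225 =0.04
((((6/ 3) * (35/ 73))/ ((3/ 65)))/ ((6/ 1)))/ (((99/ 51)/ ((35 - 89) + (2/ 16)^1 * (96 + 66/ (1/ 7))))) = 270725/ 9636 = 28.10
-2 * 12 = -24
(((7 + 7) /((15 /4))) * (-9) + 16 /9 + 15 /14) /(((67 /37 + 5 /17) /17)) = -207155489 /834120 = -248.35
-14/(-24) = 7/12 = 0.58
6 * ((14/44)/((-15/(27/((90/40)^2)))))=-112/165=-0.68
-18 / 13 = -1.38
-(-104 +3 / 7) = 725 / 7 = 103.57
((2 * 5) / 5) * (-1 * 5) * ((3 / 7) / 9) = -10 / 21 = -0.48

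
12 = 12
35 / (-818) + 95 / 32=38295 / 13088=2.93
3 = 3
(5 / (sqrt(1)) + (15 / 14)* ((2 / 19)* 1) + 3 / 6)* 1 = 1493 / 266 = 5.61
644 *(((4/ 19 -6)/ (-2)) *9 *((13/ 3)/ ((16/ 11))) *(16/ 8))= 3798795/ 38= 99968.29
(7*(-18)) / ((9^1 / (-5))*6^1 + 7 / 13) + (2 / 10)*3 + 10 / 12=274381 / 20010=13.71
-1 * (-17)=17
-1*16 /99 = -16 /99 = -0.16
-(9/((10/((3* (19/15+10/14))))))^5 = -4377.13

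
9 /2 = 4.50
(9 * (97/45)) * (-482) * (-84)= 3927336/5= 785467.20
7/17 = 0.41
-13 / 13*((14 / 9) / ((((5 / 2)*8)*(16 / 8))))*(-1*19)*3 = 133 / 60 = 2.22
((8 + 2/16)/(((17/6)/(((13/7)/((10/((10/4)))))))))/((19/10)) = 12675/18088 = 0.70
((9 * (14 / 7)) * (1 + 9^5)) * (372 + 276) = 688759200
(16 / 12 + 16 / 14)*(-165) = -2860 / 7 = -408.57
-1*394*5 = -1970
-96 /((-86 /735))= 35280 /43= 820.47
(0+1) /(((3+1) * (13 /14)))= 0.27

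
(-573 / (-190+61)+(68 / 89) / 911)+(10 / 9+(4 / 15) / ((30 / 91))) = 554572381 / 87159925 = 6.36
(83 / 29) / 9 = 83 / 261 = 0.32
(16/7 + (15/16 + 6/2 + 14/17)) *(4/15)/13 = 13417/92820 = 0.14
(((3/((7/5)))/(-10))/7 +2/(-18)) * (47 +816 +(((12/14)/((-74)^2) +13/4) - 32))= -3997309625/33808824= -118.23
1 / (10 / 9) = 0.90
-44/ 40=-11/ 10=-1.10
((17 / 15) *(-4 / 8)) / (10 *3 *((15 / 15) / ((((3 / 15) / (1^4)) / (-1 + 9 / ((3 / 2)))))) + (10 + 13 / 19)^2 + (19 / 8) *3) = -24548 / 37743735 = -0.00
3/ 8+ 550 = 550.38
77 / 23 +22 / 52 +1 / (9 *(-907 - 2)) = 3.77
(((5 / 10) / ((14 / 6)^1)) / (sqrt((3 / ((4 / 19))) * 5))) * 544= 13.81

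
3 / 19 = 0.16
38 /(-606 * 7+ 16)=-19 /2113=-0.01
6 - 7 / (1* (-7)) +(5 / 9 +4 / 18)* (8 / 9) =623 / 81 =7.69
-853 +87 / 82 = -69859 / 82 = -851.94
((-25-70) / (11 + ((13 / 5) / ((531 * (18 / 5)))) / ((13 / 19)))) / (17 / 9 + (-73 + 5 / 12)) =0.12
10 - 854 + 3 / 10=-8437 / 10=-843.70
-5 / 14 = -0.36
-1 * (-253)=253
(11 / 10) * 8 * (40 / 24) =44 / 3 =14.67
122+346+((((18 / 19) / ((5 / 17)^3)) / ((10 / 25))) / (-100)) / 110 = 2445255783 / 5225000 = 467.99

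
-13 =-13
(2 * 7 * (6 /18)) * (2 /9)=28 /27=1.04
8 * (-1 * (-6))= 48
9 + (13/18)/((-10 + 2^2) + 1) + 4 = 1157/90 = 12.86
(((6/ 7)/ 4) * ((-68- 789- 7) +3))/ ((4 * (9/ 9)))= -369/ 8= -46.12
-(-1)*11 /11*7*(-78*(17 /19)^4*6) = -273614796 /130321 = -2099.54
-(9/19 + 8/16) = -37/38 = -0.97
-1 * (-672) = 672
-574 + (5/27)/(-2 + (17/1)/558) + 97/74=-572.78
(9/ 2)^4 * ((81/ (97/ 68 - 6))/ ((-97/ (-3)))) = -27103491/ 120668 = -224.61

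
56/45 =1.24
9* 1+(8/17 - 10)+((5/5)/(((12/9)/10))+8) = 509/34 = 14.97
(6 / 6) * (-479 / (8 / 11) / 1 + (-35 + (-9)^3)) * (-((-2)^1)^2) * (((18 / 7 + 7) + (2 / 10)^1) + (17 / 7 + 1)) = 375573 / 5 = 75114.60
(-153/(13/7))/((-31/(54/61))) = 57834/24583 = 2.35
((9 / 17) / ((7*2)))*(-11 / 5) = -99 / 1190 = -0.08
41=41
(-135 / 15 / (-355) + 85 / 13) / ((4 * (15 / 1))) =7573 / 69225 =0.11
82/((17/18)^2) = 26568/289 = 91.93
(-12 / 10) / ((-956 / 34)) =51 / 1195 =0.04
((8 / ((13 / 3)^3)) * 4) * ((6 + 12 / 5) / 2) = 18144 / 10985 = 1.65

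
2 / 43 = 0.05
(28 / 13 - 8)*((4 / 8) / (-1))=38 / 13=2.92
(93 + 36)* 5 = 645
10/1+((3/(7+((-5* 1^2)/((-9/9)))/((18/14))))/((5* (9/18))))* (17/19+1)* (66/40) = 240769/23275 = 10.34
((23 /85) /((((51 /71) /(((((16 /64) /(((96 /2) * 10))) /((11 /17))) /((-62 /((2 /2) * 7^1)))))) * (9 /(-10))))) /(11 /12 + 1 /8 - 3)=-11431 /588511440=-0.00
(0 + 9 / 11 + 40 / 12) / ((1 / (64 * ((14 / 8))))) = 15344 / 33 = 464.97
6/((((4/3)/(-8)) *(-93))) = 0.39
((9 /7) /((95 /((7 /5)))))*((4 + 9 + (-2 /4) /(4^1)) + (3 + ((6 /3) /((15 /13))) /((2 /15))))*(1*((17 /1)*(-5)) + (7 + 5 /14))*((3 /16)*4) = -968517 /30400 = -31.86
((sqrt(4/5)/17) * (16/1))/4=8 * sqrt(5)/85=0.21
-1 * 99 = -99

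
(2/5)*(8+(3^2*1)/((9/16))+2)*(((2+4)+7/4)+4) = 611/5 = 122.20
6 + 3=9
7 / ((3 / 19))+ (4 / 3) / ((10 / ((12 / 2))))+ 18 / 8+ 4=3083 / 60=51.38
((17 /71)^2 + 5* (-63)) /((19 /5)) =-7938130 /95779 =-82.88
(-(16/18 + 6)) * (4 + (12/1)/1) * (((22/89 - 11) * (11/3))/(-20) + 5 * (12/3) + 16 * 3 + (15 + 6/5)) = -9498.00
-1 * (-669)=669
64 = 64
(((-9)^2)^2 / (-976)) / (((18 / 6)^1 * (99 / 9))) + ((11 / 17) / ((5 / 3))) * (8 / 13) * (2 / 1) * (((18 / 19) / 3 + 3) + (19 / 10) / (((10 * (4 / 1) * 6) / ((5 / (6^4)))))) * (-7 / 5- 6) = -10889014102147 / 912879396000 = -11.93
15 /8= 1.88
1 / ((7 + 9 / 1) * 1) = 1 / 16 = 0.06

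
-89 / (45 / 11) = -979 / 45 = -21.76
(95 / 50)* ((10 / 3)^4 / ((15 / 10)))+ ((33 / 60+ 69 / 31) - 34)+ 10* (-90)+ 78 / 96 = -466463303 / 602640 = -774.03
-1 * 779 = -779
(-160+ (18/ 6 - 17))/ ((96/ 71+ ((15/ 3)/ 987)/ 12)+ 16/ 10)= -731603880/ 12414287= -58.93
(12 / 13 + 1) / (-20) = -5 / 52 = -0.10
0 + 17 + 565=582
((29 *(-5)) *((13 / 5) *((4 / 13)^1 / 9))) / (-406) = 2 / 63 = 0.03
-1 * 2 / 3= -2 / 3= -0.67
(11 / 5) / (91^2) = 11 / 41405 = 0.00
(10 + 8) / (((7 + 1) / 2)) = 9 / 2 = 4.50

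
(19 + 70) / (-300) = -89 / 300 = -0.30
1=1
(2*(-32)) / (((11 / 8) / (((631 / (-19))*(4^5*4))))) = 1323302912 / 209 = 6331592.88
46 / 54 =23 / 27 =0.85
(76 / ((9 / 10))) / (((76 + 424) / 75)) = 38 / 3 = 12.67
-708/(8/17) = -3009/2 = -1504.50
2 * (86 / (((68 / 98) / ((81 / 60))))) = 56889 / 170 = 334.64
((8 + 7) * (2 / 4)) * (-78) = -585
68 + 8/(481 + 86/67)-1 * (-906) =31473398/32313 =974.02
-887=-887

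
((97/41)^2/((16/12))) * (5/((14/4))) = 141135/23534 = 6.00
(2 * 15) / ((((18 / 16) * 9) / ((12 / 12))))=2.96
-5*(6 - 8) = 10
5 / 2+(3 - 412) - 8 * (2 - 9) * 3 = -477 / 2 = -238.50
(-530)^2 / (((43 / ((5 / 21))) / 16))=22472000 / 903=24885.94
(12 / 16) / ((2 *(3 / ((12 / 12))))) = 1 / 8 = 0.12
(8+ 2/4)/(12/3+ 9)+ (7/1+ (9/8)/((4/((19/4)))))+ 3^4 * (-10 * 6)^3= -29113329041/1664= -17495991.01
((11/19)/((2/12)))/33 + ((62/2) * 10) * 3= 930.11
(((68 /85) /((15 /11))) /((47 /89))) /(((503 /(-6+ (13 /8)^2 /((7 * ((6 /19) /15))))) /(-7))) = -10454741 /56738400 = -0.18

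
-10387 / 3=-3462.33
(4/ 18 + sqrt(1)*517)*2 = 9310/ 9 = 1034.44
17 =17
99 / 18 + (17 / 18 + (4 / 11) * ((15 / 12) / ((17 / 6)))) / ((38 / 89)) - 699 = -88373207 / 127908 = -690.91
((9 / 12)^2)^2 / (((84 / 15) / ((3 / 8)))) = 1215 / 57344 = 0.02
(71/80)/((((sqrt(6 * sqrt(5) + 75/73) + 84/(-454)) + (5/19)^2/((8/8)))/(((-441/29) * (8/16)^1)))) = 71/(80 * (550246/36138627 -58 * sqrt(75/73 + 6 * sqrt(5))/441)) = -1.83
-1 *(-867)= 867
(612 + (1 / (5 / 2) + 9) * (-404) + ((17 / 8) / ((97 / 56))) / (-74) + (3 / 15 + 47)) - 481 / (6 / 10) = -424228763 / 107670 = -3940.08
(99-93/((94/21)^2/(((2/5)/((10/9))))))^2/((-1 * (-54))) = 17120343296307/97593620000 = 175.42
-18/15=-6/5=-1.20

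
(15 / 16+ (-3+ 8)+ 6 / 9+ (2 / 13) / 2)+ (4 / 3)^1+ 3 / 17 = 28963 / 3536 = 8.19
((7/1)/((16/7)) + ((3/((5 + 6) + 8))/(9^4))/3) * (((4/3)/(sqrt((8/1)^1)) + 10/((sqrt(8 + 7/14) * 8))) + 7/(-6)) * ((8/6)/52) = -42758149/466723296 + 30541535 * sqrt(34)/5289530688 + 6108307 * sqrt(2)/233361648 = -0.02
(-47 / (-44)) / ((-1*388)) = -47 / 17072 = -0.00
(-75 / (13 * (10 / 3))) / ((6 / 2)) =-15 / 26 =-0.58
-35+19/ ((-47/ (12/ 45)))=-24751/ 705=-35.11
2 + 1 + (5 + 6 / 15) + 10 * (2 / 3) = 226 / 15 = 15.07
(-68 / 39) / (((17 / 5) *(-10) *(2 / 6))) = 0.15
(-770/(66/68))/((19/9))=-375.79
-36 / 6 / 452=-3 / 226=-0.01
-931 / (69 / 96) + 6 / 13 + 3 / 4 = -1547735 / 1196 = -1294.09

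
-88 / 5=-17.60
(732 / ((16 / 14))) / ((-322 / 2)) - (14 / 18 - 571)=234425 / 414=566.24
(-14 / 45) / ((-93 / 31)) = 14 / 135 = 0.10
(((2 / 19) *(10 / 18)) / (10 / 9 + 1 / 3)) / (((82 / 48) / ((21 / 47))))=5040 / 475969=0.01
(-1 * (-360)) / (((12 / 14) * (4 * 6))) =17.50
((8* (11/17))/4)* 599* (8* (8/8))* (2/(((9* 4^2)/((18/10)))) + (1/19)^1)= 777502/1615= 481.43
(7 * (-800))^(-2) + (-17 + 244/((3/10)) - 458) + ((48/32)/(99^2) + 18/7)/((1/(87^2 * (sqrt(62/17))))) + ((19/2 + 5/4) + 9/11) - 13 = 348652640033/1034880000 + 98917579 * sqrt(1054)/86394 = 37508.41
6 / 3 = 2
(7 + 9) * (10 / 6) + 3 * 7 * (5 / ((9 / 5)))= 85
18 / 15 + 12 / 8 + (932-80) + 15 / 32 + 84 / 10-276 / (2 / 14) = -170949 / 160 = -1068.43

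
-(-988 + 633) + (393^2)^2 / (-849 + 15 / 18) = -143125155011 / 5089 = -28124416.39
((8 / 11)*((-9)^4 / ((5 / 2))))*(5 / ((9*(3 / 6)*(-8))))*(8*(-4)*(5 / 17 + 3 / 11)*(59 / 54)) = 10806912 / 2057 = 5253.72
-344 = -344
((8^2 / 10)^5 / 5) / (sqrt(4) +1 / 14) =469762048 / 453125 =1036.72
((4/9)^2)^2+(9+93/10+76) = 6189583/65610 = 94.34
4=4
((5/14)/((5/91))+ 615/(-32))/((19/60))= -6105/152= -40.16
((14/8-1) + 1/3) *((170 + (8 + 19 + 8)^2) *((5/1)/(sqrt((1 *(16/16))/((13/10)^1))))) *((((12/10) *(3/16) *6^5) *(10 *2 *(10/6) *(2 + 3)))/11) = 220340250 *sqrt(130)/11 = 228387762.01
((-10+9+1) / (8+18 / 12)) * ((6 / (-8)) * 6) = 0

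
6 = 6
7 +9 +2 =18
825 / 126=275 / 42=6.55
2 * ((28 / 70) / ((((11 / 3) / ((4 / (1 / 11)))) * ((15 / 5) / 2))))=32 / 5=6.40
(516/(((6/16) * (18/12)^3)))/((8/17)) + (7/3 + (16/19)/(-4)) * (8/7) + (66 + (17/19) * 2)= 3363280/3591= 936.59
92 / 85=1.08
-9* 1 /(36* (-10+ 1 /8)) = 2 /79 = 0.03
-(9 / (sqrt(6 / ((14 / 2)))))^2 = -189 / 2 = -94.50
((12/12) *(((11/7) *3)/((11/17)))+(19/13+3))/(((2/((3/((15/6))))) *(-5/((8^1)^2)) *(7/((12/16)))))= -153936/15925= -9.67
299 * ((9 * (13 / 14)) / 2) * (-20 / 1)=-24987.86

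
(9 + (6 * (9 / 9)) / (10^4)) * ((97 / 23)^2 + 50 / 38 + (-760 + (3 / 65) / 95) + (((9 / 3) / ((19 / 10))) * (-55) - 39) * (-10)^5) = 1849841443189824861 / 16332875000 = 113258776.74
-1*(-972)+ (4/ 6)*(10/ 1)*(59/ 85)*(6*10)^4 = 1019536524/ 17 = 59972736.71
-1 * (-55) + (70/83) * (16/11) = 51335/913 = 56.23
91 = 91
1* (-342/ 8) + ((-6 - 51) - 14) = -113.75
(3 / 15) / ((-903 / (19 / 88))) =-19 / 397320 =-0.00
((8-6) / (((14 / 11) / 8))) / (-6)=-44 / 21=-2.10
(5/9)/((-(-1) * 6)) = 0.09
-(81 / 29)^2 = -6561 / 841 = -7.80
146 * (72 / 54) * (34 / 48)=137.89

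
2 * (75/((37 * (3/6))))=300/37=8.11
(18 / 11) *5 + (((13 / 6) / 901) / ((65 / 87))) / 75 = 60817819 / 7433250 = 8.18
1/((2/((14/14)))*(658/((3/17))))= 3/22372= 0.00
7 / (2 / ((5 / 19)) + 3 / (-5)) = 1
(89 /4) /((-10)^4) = 0.00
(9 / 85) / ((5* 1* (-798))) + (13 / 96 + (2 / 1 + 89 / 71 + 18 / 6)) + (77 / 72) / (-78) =287375577917 / 45077104800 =6.38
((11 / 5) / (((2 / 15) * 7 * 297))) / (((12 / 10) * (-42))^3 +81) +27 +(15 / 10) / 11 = 300754160569 / 11083067919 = 27.14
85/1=85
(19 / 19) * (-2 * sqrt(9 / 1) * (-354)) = 2124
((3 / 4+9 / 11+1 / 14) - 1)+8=2661 / 308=8.64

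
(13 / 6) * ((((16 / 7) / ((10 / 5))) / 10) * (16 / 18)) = 208 / 945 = 0.22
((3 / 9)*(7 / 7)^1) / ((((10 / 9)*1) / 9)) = 27 / 10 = 2.70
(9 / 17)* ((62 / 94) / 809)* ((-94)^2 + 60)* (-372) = -1428.39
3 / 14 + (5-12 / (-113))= 8417 / 1582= 5.32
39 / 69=13 / 23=0.57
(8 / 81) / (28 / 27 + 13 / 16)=128 / 2397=0.05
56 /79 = 0.71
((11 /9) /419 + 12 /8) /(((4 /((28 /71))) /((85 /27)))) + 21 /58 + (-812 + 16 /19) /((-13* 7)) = 3531312828130 /362469639987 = 9.74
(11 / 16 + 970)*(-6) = -46593 / 8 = -5824.12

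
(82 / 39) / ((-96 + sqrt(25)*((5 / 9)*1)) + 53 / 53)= -123 / 5395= -0.02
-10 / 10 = -1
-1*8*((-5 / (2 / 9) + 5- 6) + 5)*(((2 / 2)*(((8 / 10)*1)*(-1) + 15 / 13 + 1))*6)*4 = 312576 / 65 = 4808.86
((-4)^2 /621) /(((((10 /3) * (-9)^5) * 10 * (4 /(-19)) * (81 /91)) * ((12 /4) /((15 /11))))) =1729 /54454102065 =0.00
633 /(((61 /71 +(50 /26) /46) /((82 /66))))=8958638 /10263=872.91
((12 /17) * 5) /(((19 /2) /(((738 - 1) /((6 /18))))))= 265320 /323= 821.42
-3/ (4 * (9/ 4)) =-1/ 3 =-0.33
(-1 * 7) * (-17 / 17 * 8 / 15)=3.73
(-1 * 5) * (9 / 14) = -45 / 14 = -3.21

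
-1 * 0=0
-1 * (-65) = 65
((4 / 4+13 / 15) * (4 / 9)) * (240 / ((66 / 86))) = 77056 / 297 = 259.45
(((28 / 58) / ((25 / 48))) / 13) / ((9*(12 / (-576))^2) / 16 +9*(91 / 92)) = 63307776 / 7904549575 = 0.01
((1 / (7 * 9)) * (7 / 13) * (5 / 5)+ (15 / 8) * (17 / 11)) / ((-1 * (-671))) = 29923 / 6908616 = 0.00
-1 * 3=-3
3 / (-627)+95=19854 / 209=95.00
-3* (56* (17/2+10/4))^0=-3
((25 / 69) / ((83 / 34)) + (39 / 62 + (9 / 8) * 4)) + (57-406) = -61023470 / 177537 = -343.72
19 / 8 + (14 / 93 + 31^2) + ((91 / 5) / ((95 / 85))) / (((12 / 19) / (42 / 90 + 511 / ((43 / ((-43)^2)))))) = 567512.74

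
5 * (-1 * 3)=-15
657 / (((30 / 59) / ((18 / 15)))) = 38763 / 25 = 1550.52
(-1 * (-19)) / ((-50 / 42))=-399 / 25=-15.96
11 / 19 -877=-16652 / 19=-876.42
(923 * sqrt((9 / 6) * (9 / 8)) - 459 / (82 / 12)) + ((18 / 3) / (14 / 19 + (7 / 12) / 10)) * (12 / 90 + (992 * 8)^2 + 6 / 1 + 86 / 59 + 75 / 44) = 2769 * sqrt(3) / 4 + 88515271914582 / 186263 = 475217811.62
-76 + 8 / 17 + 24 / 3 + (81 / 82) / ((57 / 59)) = -1761503 / 26486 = -66.51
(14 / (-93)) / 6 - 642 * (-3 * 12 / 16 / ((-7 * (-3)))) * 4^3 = 8597615 / 1953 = 4402.26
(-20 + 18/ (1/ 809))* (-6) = -87252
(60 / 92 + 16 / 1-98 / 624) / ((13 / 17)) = 21.57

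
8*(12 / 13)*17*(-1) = -1632 / 13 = -125.54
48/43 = 1.12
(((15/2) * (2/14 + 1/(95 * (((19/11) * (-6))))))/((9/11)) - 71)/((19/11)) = -69748019/1728468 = -40.35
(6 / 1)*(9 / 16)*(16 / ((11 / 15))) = 73.64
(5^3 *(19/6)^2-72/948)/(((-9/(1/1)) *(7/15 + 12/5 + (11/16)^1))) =-39.18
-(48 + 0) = -48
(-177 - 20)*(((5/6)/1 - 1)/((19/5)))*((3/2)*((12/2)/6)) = 985/76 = 12.96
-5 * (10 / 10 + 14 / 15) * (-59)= 1711 / 3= 570.33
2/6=1/3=0.33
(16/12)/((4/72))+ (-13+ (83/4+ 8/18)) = 1159/36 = 32.19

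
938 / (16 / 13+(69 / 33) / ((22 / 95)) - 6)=2950948 / 13401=220.20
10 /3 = 3.33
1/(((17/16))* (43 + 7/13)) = 104/4811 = 0.02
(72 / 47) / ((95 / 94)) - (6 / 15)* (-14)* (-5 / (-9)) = 3956 / 855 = 4.63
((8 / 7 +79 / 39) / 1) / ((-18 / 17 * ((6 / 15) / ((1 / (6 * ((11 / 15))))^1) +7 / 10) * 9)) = -367625 / 2719899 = -0.14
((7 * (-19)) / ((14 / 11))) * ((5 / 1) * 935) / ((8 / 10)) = -4885375 / 8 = -610671.88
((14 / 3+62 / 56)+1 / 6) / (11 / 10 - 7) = -2495 / 2478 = -1.01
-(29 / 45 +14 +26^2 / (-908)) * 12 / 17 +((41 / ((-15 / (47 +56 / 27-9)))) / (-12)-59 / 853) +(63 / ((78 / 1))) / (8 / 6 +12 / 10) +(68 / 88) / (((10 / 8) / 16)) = 411050209920107 / 43466004178740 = 9.46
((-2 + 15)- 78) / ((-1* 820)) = 13 / 164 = 0.08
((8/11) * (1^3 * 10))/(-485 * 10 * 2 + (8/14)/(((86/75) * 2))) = -4816/6423175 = -0.00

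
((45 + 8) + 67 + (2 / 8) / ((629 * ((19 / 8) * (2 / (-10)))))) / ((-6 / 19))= -717055 / 1887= -380.00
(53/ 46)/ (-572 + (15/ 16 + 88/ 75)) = -0.00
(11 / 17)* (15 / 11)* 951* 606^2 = 5238621540 / 17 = 308154208.24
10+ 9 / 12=43 / 4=10.75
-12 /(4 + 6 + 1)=-12 /11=-1.09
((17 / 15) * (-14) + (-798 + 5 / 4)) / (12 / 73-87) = 3559261 / 380340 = 9.36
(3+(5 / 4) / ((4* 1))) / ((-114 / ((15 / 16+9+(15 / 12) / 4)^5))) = -6140378653 / 1867776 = -3287.53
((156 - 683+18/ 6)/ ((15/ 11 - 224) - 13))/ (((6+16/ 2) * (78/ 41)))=59081/ 707616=0.08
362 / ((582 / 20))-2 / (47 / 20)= 158500 / 13677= 11.59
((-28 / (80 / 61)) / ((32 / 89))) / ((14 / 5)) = -5429 / 256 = -21.21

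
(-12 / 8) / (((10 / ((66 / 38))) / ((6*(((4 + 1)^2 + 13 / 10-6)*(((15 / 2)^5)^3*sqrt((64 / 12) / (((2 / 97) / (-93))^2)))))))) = -3175519562346873779296875*sqrt(3) / 1245184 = -4417147363292228712.81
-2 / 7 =-0.29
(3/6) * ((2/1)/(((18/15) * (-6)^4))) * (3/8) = 5/20736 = 0.00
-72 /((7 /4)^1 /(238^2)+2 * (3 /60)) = -719.78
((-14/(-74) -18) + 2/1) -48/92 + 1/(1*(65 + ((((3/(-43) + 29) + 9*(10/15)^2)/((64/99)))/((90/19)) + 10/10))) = -3666867227/224692083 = -16.32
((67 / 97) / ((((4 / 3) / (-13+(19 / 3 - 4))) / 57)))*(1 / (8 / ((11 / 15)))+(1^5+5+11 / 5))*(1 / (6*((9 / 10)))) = -1266635 / 2619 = -483.63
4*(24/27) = 32/9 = 3.56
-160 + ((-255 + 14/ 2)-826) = -1234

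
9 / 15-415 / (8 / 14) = -14513 / 20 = -725.65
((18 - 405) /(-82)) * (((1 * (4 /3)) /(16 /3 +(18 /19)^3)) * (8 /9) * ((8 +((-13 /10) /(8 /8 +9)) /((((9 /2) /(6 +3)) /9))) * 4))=333868684 /16302625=20.48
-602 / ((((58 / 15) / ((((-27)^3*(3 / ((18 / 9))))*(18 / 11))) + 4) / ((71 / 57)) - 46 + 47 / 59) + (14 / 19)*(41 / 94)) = 2991943415833785 / 207104102007412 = 14.45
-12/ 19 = -0.63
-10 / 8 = -5 / 4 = -1.25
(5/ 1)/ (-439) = -5/ 439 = -0.01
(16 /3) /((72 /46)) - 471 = -12625 /27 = -467.59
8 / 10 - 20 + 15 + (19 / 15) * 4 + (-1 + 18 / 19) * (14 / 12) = 153 / 190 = 0.81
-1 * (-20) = 20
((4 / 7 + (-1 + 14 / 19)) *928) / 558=19024 / 37107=0.51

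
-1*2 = -2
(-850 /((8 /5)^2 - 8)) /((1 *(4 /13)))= 8125 /16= 507.81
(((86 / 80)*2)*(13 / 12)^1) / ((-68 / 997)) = -557323 / 16320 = -34.15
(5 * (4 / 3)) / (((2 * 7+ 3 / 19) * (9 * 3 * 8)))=95 / 43578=0.00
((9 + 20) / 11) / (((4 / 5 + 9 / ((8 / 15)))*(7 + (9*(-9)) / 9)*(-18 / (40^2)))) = 464000 / 69993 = 6.63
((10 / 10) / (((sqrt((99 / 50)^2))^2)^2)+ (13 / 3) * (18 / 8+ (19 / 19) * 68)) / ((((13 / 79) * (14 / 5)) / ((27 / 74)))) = 241.11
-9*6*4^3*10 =-34560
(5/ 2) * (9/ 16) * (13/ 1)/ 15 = 39/ 32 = 1.22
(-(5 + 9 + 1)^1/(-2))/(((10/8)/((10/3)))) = 20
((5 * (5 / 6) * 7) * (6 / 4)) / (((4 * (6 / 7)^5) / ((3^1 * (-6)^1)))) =-2941225 / 6912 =-425.52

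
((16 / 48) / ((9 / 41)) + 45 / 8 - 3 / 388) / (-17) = -149509 / 356184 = -0.42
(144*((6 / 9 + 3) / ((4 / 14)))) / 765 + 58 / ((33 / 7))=13762 / 935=14.72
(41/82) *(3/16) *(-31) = -93/32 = -2.91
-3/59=-0.05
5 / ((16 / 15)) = 75 / 16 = 4.69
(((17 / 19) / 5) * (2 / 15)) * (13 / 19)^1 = 442 / 27075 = 0.02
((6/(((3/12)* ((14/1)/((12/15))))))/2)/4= 6/35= 0.17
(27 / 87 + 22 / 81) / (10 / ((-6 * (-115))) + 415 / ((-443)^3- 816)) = 2733452966243 / 68050912104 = 40.17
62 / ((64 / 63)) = 1953 / 32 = 61.03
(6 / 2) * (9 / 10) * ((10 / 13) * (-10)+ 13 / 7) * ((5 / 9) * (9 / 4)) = -14337 / 728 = -19.69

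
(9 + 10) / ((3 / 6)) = 38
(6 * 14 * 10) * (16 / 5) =2688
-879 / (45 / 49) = -14357 / 15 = -957.13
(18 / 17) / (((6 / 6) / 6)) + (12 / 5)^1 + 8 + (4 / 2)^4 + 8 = 40.75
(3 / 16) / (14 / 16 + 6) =3 / 110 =0.03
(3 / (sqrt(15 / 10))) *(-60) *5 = -300 *sqrt(6) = -734.85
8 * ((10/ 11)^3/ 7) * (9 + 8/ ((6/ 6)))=136000/ 9317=14.60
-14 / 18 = -7 / 9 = -0.78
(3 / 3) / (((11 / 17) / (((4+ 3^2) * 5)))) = 1105 / 11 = 100.45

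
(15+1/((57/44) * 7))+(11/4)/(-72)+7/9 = 67457/4256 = 15.85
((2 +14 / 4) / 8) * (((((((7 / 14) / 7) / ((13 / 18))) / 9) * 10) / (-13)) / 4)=-55 / 37856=-0.00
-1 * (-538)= 538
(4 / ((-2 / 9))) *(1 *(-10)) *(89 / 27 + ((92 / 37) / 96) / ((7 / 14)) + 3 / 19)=1330945 / 2109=631.08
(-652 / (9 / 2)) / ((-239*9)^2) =-1304 / 41641209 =-0.00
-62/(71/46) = -2852/71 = -40.17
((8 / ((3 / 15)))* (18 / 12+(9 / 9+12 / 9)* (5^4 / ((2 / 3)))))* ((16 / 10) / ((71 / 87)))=12188352 / 71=171666.93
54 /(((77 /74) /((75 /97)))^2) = 1663335000 /55785961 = 29.82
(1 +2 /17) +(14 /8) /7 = 93 /68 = 1.37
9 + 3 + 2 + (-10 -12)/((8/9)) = -43/4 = -10.75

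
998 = 998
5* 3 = 15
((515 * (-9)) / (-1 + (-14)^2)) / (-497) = 309 / 6461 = 0.05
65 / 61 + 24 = 1529 / 61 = 25.07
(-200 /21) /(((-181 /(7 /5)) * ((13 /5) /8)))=0.23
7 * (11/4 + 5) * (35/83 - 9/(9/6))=-100471/332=-302.62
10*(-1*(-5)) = 50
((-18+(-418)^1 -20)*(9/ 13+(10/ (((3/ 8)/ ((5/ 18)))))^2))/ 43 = -80037272/ 135837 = -589.22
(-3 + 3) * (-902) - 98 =-98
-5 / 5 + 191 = 190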